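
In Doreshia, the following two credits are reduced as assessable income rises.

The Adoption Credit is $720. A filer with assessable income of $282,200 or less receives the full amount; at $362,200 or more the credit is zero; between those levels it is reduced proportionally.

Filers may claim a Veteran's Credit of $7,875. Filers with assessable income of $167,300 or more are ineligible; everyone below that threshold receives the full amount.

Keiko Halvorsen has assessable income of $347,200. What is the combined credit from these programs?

Adoption Credit: $347,200 is $65,000 into a $80,000 phase-out range, leaving 15,000/80,000 of the credit: $720 × 15,000/80,000 = $135.
Veteran's Credit: $347,200 meets or exceeds the $167,300 cutoff, so the credit is $0.
Total: $135 + $0 = $135.

$135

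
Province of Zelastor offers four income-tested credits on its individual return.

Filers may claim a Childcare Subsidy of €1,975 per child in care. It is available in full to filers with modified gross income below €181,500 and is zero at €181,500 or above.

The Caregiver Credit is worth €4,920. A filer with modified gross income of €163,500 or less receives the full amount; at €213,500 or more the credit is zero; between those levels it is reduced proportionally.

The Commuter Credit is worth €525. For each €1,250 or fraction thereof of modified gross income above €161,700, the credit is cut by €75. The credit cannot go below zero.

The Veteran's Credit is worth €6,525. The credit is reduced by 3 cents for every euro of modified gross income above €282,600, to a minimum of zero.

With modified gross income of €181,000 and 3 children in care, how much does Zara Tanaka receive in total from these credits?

€15,648

Childcare Subsidy: base = 3 × €1,975 = €5,925. €181,000 is below the €181,500 cutoff, so the full €5,925 applies.
Caregiver Credit: €181,000 is €17,500 into a €50,000 phase-out range, leaving 32,500/50,000 of the credit: €4,920 × 32,500/50,000 = €3,198.
Commuter Credit: income exceeds €161,700 by €19,300 → 16 increments × €75 = €1,200 ≥ base, so the credit is €0.
Veteran's Credit: €181,000 is at or below the €282,600 threshold, so the full €6,525 applies.
Total: €5,925 + €3,198 + €0 + €6,525 = €15,648.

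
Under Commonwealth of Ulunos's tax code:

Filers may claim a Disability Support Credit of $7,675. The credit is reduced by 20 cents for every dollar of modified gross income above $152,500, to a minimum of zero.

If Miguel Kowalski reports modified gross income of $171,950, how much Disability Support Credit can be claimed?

Disability Support Credit: 20% of the $19,450 excess over $152,500 is $3,890; credit = $7,675 − $3,890 = $3,785.

$3,785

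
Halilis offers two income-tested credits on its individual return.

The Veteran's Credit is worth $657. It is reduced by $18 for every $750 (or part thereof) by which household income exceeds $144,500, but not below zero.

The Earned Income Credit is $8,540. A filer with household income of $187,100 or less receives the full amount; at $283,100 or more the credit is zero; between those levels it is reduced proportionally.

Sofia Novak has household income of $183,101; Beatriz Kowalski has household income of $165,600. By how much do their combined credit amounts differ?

$135

Sofia ($183,101): Veteran's Credit: income exceeds $144,500 by $38,601 → 52 increments × $18 = $936 ≥ base, so the credit is $0. Earned Income Credit: $183,101 is at or below the $187,100 threshold, so the full $8,540 applies. total $0 + $8,540 = $8,540
Beatriz ($165,600): Veteran's Credit: income exceeds $144,500 by $21,100, which is 29 full-or-partial $750 increments; reduction = 29 × $18 = $522, leaving $135. Earned Income Credit: $165,600 is at or below the $187,100 threshold, so the full $8,540 applies. total $135 + $8,540 = $8,675
Difference: |$8,540 − $8,675| = $135.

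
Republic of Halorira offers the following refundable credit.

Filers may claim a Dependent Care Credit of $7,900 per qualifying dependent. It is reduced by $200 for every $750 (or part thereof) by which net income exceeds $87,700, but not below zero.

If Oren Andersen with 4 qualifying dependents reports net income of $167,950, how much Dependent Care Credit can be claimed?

Dependent Care Credit: base = 4 × $7,900 = $31,600. income exceeds $87,700 by $80,250, which is 107 full-or-partial $750 increments; reduction = 107 × $200 = $21,400, leaving $10,200.

$10,200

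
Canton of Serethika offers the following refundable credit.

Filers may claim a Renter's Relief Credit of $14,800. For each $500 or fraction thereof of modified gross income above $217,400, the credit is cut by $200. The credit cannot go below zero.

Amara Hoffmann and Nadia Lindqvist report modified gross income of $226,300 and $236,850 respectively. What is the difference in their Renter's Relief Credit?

Amara ($226,300): Renter's Relief Credit: income exceeds $217,400 by $8,900, which is 18 full-or-partial $500 increments; reduction = 18 × $200 = $3,600, leaving $11,200.
Nadia ($236,850): Renter's Relief Credit: income exceeds $217,400 by $19,450, which is 39 full-or-partial $500 increments; reduction = 39 × $200 = $7,800, leaving $7,000.
Difference: |$11,200 − $7,000| = $4,200.

$4,200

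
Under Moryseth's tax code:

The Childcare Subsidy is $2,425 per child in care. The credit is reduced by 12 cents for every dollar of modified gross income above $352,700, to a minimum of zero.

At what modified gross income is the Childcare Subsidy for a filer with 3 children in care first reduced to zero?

Full credit = 3 × $2,425 = $7,275.
The credit falls by 12% of each dollar above $352,700, so it reaches zero when the excess is $7,275 / 12% = $60,625: income = $352,700 + $60,625 = $413,325.

$413,325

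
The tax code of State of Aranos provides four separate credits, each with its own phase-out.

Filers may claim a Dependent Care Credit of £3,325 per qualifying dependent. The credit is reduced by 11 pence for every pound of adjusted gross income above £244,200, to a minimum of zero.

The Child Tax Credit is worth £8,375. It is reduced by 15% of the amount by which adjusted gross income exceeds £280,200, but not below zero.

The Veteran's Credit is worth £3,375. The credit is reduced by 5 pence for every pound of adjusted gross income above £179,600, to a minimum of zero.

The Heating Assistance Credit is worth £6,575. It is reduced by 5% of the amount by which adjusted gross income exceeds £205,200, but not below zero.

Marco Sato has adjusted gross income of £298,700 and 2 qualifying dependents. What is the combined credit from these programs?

Dependent Care Credit: base = 2 × £3,325 = £6,650. 11% of the £54,500 excess over £244,200 is £5,995; credit = £6,650 − £5,995 = £655.
Child Tax Credit: 15% of the £18,500 excess over £280,200 is £2,775; credit = £8,375 − £2,775 = £5,600.
Veteran's Credit: 5% of the £119,100 excess over £179,600 is £5,955 ≥ base, so the credit is £0.
Heating Assistance Credit: 5% of the £93,500 excess over £205,200 is £4,675; credit = £6,575 − £4,675 = £1,900.
Total: £655 + £5,600 + £0 + £1,900 = £8,155.

£8,155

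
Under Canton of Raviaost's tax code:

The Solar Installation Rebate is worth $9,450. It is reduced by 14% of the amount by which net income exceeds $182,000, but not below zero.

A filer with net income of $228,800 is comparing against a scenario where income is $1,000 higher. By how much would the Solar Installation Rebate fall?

$140

At $228,800 — 14% of the $46,800 excess over $182,000 is $6,552; credit = $9,450 − $6,552 = $2,898.
At $229,800 — 14% of the $47,800 excess over $182,000 is $6,692; credit = $9,450 − $6,692 = $2,758.
Lost: $2,898 − $2,758 = $140.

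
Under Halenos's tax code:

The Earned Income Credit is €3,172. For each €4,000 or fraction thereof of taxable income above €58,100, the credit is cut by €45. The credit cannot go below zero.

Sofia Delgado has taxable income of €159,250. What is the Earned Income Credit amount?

Earned Income Credit: income exceeds €58,100 by €101,150, which is 26 full-or-partial €4,000 increments; reduction = 26 × €45 = €1,170, leaving €2,002.

€2,002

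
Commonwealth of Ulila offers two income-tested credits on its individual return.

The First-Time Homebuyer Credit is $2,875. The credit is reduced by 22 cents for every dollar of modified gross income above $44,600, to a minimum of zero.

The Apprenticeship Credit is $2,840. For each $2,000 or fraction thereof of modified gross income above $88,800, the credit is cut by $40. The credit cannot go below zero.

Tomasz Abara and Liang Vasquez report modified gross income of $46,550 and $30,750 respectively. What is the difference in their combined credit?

$429

Tomasz ($46,550): First-Time Homebuyer Credit: 22% of the $1,950 excess over $44,600 is $429; credit = $2,875 − $429 = $2,446. Apprenticeship Credit: $46,550 is at or below the $88,800 threshold, so the full $2,840 applies. total $2,446 + $2,840 = $5,286
Liang ($30,750): First-Time Homebuyer Credit: $30,750 is at or below the $44,600 threshold, so the full $2,875 applies. Apprenticeship Credit: $30,750 is at or below the $88,800 threshold, so the full $2,840 applies. total $2,875 + $2,840 = $5,715
Difference: |$5,286 − $5,715| = $429.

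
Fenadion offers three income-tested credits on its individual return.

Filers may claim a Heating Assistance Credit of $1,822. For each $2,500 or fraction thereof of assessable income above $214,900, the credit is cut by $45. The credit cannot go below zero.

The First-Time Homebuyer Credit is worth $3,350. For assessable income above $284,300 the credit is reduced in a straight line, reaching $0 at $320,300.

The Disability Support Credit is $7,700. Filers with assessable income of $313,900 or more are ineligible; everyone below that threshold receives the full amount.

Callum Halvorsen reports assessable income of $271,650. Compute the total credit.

Heating Assistance Credit: income exceeds $214,900 by $56,750, which is 23 full-or-partial $2,500 increments; reduction = 23 × $45 = $1,035, leaving $787.
First-Time Homebuyer Credit: $271,650 is at or below the $284,300 threshold, so the full $3,350 applies.
Disability Support Credit: $271,650 is below the $313,900 cutoff, so the full $7,700 applies.
Total: $787 + $3,350 + $7,700 = $11,837.

$11,837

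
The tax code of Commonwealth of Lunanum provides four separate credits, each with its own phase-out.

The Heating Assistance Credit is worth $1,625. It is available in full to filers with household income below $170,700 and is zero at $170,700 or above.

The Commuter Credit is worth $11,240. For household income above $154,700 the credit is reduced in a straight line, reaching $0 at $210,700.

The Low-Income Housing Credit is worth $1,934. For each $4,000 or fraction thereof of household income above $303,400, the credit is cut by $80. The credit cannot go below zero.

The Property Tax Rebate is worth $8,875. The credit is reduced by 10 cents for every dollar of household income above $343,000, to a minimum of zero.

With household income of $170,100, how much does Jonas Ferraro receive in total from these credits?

Heating Assistance Credit: $170,100 is below the $170,700 cutoff, so the full $1,625 applies.
Commuter Credit: $170,100 is $15,400 into a $56,000 phase-out range, leaving 40,600/56,000 of the credit: $11,240 × 40,600/56,000 = $8,149.
Low-Income Housing Credit: $170,100 is at or below the $303,400 threshold, so the full $1,934 applies.
Property Tax Rebate: $170,100 is at or below the $343,000 threshold, so the full $8,875 applies.
Total: $1,625 + $8,149 + $1,934 + $8,875 = $20,583.

$20,583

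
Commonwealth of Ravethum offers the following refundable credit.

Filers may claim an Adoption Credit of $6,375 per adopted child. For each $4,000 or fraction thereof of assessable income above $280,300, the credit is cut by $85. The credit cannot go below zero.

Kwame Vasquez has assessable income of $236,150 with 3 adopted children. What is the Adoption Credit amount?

$19,125

Adoption Credit: base = 3 × $6,375 = $19,125. $236,150 is at or below the $280,300 threshold, so the full $19,125 applies.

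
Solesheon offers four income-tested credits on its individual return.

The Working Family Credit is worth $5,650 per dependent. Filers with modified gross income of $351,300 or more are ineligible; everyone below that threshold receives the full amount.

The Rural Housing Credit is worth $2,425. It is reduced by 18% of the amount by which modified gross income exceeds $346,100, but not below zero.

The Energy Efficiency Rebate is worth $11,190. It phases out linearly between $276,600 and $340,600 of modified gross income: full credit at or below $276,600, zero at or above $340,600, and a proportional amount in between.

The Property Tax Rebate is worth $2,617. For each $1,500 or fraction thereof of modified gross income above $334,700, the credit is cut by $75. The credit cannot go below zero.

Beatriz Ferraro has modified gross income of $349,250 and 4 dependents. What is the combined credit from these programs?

Working Family Credit: base = 4 × $5,650 = $22,600. $349,250 is below the $351,300 cutoff, so the full $22,600 applies.
Rural Housing Credit: 18% of the $3,150 excess over $346,100 is $567; credit = $2,425 − $567 = $1,858.
Energy Efficiency Rebate: $349,250 is at or above $340,600, so the credit is $0.
Property Tax Rebate: income exceeds $334,700 by $14,550, which is 10 full-or-partial $1,500 increments; reduction = 10 × $75 = $750, leaving $1,867.
Total: $22,600 + $1,858 + $0 + $1,867 = $26,325.

$26,325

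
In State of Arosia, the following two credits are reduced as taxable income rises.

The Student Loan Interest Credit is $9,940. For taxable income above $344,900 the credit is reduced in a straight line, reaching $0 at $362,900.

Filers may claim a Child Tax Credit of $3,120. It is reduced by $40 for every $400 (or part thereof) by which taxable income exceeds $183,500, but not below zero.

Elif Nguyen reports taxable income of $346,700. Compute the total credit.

$8,946

Student Loan Interest Credit: $346,700 is $1,800 into a $18,000 phase-out range, leaving 16,200/18,000 of the credit: $9,940 × 16,200/18,000 = $8,946.
Child Tax Credit: income exceeds $183,500 by $163,200 → 408 increments × $40 = $16,320 ≥ base, so the credit is $0.
Total: $8,946 + $0 = $8,946.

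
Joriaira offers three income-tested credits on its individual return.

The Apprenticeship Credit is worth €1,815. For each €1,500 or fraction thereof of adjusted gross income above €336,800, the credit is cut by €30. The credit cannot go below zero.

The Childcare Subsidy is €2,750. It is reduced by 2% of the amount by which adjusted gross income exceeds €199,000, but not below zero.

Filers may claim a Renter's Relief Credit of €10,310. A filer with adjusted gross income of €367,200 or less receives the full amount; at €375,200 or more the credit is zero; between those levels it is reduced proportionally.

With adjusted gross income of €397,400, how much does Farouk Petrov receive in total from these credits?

€585

Apprenticeship Credit: income exceeds €336,800 by €60,600, which is 41 full-or-partial €1,500 increments; reduction = 41 × €30 = €1,230, leaving €585.
Childcare Subsidy: 2% of the €198,400 excess over €199,000 is €3,968 ≥ base, so the credit is €0.
Renter's Relief Credit: €397,400 is at or above €375,200, so the credit is €0.
Total: €585 + €0 + €0 = €585.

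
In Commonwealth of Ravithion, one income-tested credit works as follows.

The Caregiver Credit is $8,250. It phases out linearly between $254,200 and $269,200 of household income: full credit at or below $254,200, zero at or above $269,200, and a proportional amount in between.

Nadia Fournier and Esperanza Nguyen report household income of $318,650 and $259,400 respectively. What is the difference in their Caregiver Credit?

$5,390

Nadia ($318,650): Caregiver Credit: $318,650 is at or above $269,200, so the credit is $0.
Esperanza ($259,400): Caregiver Credit: $259,400 is $5,200 into a $15,000 phase-out range, leaving 9,800/15,000 of the credit: $8,250 × 9,800/15,000 = $5,390.
Difference: |$0 − $5,390| = $5,390.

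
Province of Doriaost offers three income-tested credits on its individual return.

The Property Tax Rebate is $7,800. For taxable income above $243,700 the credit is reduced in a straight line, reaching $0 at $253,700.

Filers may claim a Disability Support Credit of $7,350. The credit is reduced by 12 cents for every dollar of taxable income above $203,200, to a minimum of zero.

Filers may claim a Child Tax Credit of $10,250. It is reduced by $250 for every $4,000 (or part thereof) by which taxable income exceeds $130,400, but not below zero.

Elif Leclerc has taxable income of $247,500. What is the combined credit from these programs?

Property Tax Rebate: $247,500 is $3,800 into a $10,000 phase-out range, leaving 6,200/10,000 of the credit: $7,800 × 6,200/10,000 = $4,836.
Disability Support Credit: 12% of the $44,300 excess over $203,200 is $5,316; credit = $7,350 − $5,316 = $2,034.
Child Tax Credit: income exceeds $130,400 by $117,100, which is 30 full-or-partial $4,000 increments; reduction = 30 × $250 = $7,500, leaving $2,750.
Total: $4,836 + $2,034 + $2,750 = $9,620.

$9,620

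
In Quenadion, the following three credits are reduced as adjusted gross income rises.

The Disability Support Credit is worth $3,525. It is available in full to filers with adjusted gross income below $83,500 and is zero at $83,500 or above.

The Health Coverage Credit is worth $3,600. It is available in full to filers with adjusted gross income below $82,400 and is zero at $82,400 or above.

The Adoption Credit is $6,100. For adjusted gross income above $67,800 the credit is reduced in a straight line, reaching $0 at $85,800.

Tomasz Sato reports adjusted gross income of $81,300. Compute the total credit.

$8,650

Disability Support Credit: $81,300 is below the $83,500 cutoff, so the full $3,525 applies.
Health Coverage Credit: $81,300 is below the $82,400 cutoff, so the full $3,600 applies.
Adoption Credit: $81,300 is $13,500 into a $18,000 phase-out range, leaving 4,500/18,000 of the credit: $6,100 × 4,500/18,000 = $1,525.
Total: $3,525 + $3,600 + $1,525 = $8,650.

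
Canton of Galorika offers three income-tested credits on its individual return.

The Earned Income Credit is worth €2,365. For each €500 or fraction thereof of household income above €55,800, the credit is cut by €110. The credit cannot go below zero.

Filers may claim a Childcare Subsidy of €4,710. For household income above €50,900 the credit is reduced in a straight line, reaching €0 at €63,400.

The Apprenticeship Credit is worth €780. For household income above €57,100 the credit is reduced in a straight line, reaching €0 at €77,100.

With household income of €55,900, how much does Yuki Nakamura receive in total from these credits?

€5,861

Earned Income Credit: income exceeds €55,800 by €100, which is 1 full-or-partial €500 increment; reduction = 1 × €110 = €110, leaving €2,255.
Childcare Subsidy: €55,900 is €5,000 into a €12,500 phase-out range, leaving 7,500/12,500 of the credit: €4,710 × 7,500/12,500 = €2,826.
Apprenticeship Credit: €55,900 is at or below the €57,100 threshold, so the full €780 applies.
Total: €2,255 + €2,826 + €780 = €5,861.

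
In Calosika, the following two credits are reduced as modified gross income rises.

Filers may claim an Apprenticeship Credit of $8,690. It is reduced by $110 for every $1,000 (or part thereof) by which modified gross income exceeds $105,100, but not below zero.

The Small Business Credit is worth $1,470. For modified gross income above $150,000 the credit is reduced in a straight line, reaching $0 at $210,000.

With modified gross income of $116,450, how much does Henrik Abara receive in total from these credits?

$8,840

Apprenticeship Credit: income exceeds $105,100 by $11,350, which is 12 full-or-partial $1,000 increments; reduction = 12 × $110 = $1,320, leaving $7,370.
Small Business Credit: $116,450 is at or below the $150,000 threshold, so the full $1,470 applies.
Total: $7,370 + $1,470 = $8,840.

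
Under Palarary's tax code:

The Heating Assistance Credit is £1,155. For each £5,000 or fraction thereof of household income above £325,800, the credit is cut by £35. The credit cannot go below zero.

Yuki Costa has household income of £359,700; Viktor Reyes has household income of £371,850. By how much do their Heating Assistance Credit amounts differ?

Yuki (£359,700): Heating Assistance Credit: income exceeds £325,800 by £33,900, which is 7 full-or-partial £5,000 increments; reduction = 7 × £35 = £245, leaving £910.
Viktor (£371,850): Heating Assistance Credit: income exceeds £325,800 by £46,050, which is 10 full-or-partial £5,000 increments; reduction = 10 × £35 = £350, leaving £805.
Difference: |£910 − £805| = £105.

£105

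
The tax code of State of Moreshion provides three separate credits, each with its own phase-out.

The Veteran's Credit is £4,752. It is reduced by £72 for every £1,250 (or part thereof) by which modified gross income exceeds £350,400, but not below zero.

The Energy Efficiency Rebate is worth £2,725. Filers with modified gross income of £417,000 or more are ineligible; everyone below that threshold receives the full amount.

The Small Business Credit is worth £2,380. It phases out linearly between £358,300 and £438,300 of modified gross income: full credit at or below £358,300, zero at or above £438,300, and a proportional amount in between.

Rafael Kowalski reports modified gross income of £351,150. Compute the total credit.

Veteran's Credit: income exceeds £350,400 by £750, which is 1 full-or-partial £1,250 increment; reduction = 1 × £72 = £72, leaving £4,680.
Energy Efficiency Rebate: £351,150 is below the £417,000 cutoff, so the full £2,725 applies.
Small Business Credit: £351,150 is at or below the £358,300 threshold, so the full £2,380 applies.
Total: £4,680 + £2,725 + £2,380 = £9,785.

£9,785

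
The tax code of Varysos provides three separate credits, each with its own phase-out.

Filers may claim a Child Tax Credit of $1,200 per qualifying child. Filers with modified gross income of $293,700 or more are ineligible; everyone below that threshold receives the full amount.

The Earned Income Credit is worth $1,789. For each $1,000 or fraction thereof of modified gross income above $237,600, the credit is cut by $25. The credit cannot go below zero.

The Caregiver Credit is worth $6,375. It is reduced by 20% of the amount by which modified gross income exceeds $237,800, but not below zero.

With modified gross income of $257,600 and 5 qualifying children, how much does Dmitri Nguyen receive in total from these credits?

$9,704

Child Tax Credit: base = 5 × $1,200 = $6,000. $257,600 is below the $293,700 cutoff, so the full $6,000 applies.
Earned Income Credit: income exceeds $237,600 by $20,000, which is 20 full-or-partial $1,000 increments; reduction = 20 × $25 = $500, leaving $1,289.
Caregiver Credit: 20% of the $19,800 excess over $237,800 is $3,960; credit = $6,375 − $3,960 = $2,415.
Total: $6,000 + $1,289 + $2,415 = $9,704.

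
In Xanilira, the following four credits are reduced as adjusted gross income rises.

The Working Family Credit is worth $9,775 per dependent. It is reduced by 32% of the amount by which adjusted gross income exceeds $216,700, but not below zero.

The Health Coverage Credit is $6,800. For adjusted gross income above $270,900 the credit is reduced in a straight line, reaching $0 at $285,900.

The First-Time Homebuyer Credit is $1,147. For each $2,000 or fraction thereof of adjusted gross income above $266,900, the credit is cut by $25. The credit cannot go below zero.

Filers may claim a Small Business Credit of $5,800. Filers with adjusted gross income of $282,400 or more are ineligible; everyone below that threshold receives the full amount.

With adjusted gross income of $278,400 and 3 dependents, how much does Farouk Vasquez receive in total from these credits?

Working Family Credit: base = 3 × $9,775 = $29,325. 32% of the $61,700 excess over $216,700 is $19,744; credit = $29,325 − $19,744 = $9,581.
Health Coverage Credit: $278,400 is $7,500 into a $15,000 phase-out range, leaving 7,500/15,000 of the credit: $6,800 × 7,500/15,000 = $3,400.
First-Time Homebuyer Credit: income exceeds $266,900 by $11,500, which is 6 full-or-partial $2,000 increments; reduction = 6 × $25 = $150, leaving $997.
Small Business Credit: $278,400 is below the $282,400 cutoff, so the full $5,800 applies.
Total: $9,581 + $3,400 + $997 + $5,800 = $19,778.

$19,778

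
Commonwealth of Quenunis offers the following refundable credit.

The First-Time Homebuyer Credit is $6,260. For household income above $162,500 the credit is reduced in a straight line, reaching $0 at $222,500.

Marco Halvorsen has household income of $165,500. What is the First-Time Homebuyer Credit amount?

First-Time Homebuyer Credit: $165,500 is $3,000 into a $60,000 phase-out range, leaving 57,000/60,000 of the credit: $6,260 × 57,000/60,000 = $5,947.

$5,947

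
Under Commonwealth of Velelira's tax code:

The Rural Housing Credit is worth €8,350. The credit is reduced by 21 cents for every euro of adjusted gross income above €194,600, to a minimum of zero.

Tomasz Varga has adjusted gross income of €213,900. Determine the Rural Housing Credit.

€4,297

Rural Housing Credit: 21% of the €19,300 excess over €194,600 is €4,053; credit = €8,350 − €4,053 = €4,297.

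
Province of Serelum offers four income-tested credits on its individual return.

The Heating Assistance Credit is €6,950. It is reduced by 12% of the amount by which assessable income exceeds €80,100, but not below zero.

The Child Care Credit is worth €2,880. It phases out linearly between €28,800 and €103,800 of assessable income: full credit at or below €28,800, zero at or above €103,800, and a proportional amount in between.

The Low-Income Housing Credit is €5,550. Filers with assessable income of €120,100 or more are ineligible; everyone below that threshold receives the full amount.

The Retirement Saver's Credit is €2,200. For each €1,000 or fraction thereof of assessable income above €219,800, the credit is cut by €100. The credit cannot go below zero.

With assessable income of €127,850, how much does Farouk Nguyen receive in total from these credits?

Heating Assistance Credit: 12% of the €47,750 excess over €80,100 is €5,730; credit = €6,950 − €5,730 = €1,220.
Child Care Credit: €127,850 is at or above €103,800, so the credit is €0.
Low-Income Housing Credit: €127,850 meets or exceeds the €120,100 cutoff, so the credit is €0.
Retirement Saver's Credit: €127,850 is at or below the €219,800 threshold, so the full €2,200 applies.
Total: €1,220 + €0 + €0 + €2,200 = €3,420.

€3,420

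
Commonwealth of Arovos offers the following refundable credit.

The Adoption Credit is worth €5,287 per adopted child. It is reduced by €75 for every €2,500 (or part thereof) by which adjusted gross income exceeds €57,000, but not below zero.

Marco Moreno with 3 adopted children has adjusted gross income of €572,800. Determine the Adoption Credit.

Adoption Credit: base = 3 × €5,287 = €15,861. income exceeds €57,000 by €515,800, which is 207 full-or-partial €2,500 increments; reduction = 207 × €75 = €15,525, leaving €336.

€336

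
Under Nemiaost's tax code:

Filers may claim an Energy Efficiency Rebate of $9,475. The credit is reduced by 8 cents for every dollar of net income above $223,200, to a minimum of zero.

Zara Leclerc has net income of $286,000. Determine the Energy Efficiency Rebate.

$4,451

Energy Efficiency Rebate: 8% of the $62,800 excess over $223,200 is $5,024; credit = $9,475 − $5,024 = $4,451.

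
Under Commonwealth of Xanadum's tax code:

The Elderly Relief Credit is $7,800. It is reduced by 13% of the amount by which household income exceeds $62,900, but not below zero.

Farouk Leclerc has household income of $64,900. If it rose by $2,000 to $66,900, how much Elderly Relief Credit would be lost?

At $64,900 — 13% of the $2,000 excess over $62,900 is $260; credit = $7,800 − $260 = $7,540.
At $66,900 — 13% of the $4,000 excess over $62,900 is $520; credit = $7,800 − $520 = $7,280.
Lost: $7,540 − $7,280 = $260.

$260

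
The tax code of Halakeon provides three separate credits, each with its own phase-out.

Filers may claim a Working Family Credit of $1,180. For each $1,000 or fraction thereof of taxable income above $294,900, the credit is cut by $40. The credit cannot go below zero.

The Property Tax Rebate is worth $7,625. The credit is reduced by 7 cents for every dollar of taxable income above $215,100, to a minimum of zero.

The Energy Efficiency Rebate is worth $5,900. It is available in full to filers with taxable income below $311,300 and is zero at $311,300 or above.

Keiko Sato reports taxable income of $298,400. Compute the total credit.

$8,714

Working Family Credit: income exceeds $294,900 by $3,500, which is 4 full-or-partial $1,000 increments; reduction = 4 × $40 = $160, leaving $1,020.
Property Tax Rebate: 7% of the $83,300 excess over $215,100 is $5,831; credit = $7,625 − $5,831 = $1,794.
Energy Efficiency Rebate: $298,400 is below the $311,300 cutoff, so the full $5,900 applies.
Total: $1,020 + $1,794 + $5,900 = $8,714.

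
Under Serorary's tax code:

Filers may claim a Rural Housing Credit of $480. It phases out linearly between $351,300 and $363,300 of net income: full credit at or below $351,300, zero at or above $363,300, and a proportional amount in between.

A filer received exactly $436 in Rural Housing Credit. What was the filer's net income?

$436 is 436/480 of the full $480, so 44/480 of the $12,000 range has been used: income = $351,300 + $12,000 × 44/480 = $352,400.

$352,400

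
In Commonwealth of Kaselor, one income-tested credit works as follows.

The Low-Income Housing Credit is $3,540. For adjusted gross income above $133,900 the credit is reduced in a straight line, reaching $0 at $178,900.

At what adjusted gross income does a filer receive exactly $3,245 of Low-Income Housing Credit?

$3,245 is 3,245/3,540 of the full $3,540, so 295/3,540 of the $45,000 range has been used: income = $133,900 + $45,000 × 295/3,540 = $137,650.

$137,650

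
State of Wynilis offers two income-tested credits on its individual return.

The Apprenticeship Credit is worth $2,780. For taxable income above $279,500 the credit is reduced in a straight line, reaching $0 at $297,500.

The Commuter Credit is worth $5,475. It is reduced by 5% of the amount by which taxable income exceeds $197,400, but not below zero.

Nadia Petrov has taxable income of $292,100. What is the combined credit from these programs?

Apprenticeship Credit: $292,100 is $12,600 into a $18,000 phase-out range, leaving 5,400/18,000 of the credit: $2,780 × 5,400/18,000 = $834.
Commuter Credit: 5% of the $94,700 excess over $197,400 is $4,735; credit = $5,475 − $4,735 = $740.
Total: $834 + $740 = $1,574.

$1,574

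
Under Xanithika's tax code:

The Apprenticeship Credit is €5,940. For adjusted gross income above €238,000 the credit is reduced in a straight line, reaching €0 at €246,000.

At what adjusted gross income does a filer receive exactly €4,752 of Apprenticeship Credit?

€4,752 is 4,752/5,940 of the full €5,940, so 1,188/5,940 of the €8,000 range has been used: income = €238,000 + €8,000 × 1,188/5,940 = €239,600.

€239,600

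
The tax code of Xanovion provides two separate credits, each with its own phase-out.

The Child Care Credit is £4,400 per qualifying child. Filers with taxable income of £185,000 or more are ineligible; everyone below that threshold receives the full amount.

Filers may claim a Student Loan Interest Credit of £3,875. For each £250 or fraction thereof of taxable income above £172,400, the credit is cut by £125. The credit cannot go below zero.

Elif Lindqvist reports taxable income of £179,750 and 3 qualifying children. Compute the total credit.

Child Care Credit: base = 3 × £4,400 = £13,200. £179,750 is below the £185,000 cutoff, so the full £13,200 applies.
Student Loan Interest Credit: income exceeds £172,400 by £7,350, which is 30 full-or-partial £250 increments; reduction = 30 × £125 = £3,750, leaving £125.
Total: £13,200 + £125 = £13,325.

£13,325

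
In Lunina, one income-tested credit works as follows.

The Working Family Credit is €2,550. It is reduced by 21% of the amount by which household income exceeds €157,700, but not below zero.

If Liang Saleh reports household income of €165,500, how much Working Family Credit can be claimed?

Working Family Credit: 21% of the €7,800 excess over €157,700 is €1,638; credit = €2,550 − €1,638 = €912.

€912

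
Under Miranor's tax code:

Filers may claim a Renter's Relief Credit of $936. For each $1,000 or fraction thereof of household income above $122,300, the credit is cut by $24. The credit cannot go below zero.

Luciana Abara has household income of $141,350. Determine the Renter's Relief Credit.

$456

Renter's Relief Credit: income exceeds $122,300 by $19,050, which is 20 full-or-partial $1,000 increments; reduction = 20 × $24 = $480, leaving $456.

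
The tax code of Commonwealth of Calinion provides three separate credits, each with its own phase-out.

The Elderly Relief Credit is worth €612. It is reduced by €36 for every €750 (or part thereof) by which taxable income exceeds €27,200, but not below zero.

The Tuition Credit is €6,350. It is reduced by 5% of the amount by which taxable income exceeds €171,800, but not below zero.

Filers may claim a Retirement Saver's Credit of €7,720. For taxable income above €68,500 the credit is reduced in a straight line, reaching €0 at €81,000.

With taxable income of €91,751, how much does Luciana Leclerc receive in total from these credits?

Elderly Relief Credit: income exceeds €27,200 by €64,551 → 87 increments × €36 = €3,132 ≥ base, so the credit is €0.
Tuition Credit: €91,751 is at or below the €171,800 threshold, so the full €6,350 applies.
Retirement Saver's Credit: €91,751 is at or above €81,000, so the credit is €0.
Total: €0 + €6,350 + €0 = €6,350.

€6,350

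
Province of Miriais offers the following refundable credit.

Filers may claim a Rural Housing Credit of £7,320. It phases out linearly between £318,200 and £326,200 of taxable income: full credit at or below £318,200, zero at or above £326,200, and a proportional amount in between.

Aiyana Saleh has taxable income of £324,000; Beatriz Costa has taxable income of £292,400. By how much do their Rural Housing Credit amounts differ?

£5,307

Aiyana (£324,000): Rural Housing Credit: £324,000 is £5,800 into a £8,000 phase-out range, leaving 2,200/8,000 of the credit: £7,320 × 2,200/8,000 = £2,013.
Beatriz (£292,400): Rural Housing Credit: £292,400 is at or below the £318,200 threshold, so the full £7,320 applies.
Difference: |£2,013 − £7,320| = £5,307.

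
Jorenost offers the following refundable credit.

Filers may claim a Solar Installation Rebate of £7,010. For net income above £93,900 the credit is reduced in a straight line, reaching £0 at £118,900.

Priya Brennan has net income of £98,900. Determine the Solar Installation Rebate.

Solar Installation Rebate: £98,900 is £5,000 into a £25,000 phase-out range, leaving 20,000/25,000 of the credit: £7,010 × 20,000/25,000 = £5,608.

£5,608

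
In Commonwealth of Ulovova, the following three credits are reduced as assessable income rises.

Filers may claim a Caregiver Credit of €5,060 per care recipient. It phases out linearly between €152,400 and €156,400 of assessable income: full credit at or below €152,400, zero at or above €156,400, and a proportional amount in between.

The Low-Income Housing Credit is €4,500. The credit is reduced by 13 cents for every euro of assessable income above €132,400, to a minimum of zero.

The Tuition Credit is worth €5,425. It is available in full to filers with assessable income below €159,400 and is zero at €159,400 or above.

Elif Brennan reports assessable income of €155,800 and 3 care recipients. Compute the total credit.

€9,160

Caregiver Credit: base = 3 × €5,060 = €15,180. €155,800 is €3,400 into a €4,000 phase-out range, leaving 600/4,000 of the credit: €15,180 × 600/4,000 = €2,277.
Low-Income Housing Credit: 13% of the €23,400 excess over €132,400 is €3,042; credit = €4,500 − €3,042 = €1,458.
Tuition Credit: €155,800 is below the €159,400 cutoff, so the full €5,425 applies.
Total: €2,277 + €1,458 + €5,425 = €9,160.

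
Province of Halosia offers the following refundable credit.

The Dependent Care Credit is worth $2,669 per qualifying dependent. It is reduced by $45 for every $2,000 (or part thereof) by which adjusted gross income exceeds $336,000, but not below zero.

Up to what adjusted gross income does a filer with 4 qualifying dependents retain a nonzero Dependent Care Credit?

$810,000

Full credit = 4 × $2,669 = $10,676.
After 237 increments the reduction is 237 × $45 = $10,665, leaving $11; one more increment wipes it out. Increment 237 ends at excess 237 × $2,000 = $474,000, so the highest qualifying income is $336,000 + $474,000 = $810,000.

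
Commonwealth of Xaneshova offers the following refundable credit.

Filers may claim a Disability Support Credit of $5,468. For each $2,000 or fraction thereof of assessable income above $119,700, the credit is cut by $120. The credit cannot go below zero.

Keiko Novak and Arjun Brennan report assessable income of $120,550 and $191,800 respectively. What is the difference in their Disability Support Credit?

$4,320

Keiko ($120,550): Disability Support Credit: income exceeds $119,700 by $850, which is 1 full-or-partial $2,000 increment; reduction = 1 × $120 = $120, leaving $5,348.
Arjun ($191,800): Disability Support Credit: income exceeds $119,700 by $72,100, which is 37 full-or-partial $2,000 increments; reduction = 37 × $120 = $4,440, leaving $1,028.
Difference: |$5,348 − $1,028| = $4,320.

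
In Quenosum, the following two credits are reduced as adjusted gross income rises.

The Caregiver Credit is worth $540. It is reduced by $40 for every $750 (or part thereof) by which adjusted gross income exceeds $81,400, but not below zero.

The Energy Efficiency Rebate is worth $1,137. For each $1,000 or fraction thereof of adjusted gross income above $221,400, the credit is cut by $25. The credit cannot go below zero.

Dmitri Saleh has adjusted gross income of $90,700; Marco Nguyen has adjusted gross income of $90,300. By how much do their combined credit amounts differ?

Dmitri ($90,700): Caregiver Credit: income exceeds $81,400 by $9,300, which is 13 full-or-partial $750 increments; reduction = 13 × $40 = $520, leaving $20. Energy Efficiency Rebate: $90,700 is at or below the $221,400 threshold, so the full $1,137 applies. total $20 + $1,137 = $1,157
Marco ($90,300): Caregiver Credit: income exceeds $81,400 by $8,900, which is 12 full-or-partial $750 increments; reduction = 12 × $40 = $480, leaving $60. Energy Efficiency Rebate: $90,300 is at or below the $221,400 threshold, so the full $1,137 applies. total $60 + $1,137 = $1,197
Difference: |$1,157 − $1,197| = $40.

$40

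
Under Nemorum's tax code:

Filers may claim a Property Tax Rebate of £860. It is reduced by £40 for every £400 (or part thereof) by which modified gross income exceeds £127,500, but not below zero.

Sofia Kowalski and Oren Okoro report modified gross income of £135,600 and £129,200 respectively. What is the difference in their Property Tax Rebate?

£640

Sofia (£135,600): Property Tax Rebate: income exceeds £127,500 by £8,100, which is 21 full-or-partial £400 increments; reduction = 21 × £40 = £840, leaving £20.
Oren (£129,200): Property Tax Rebate: income exceeds £127,500 by £1,700, which is 5 full-or-partial £400 increments; reduction = 5 × £40 = £200, leaving £660.
Difference: |£20 − £660| = £640.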